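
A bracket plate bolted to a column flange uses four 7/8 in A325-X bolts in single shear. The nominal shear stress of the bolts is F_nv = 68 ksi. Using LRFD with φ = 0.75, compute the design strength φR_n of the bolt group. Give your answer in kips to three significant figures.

123 kips

A_b = π × 0.875² / 4 = 0.6013 in².
R_n = F_nv · A_b · n · n_s = 68 × 0.6013 × 4 × 1 = 163.6 kips.
Design strength φR_n = 0.75 × 163.6 = 123 kips.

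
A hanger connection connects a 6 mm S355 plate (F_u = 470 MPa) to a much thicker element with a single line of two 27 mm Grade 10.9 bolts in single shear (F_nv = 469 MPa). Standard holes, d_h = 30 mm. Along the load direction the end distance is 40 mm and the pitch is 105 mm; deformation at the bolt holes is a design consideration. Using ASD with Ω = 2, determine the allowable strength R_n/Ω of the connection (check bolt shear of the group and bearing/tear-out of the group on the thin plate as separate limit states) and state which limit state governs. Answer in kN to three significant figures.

134 kN (bearing governs)

Bolt shear: A_b = π·27²/4 = 572.6 mm²; R_n = 469 × 572.6 × 2 × 1 / 1000 = 537.1 kN → 537.1 / 2 = 269 kN.
Bearing (1.2 l_c t F_u ≤ 2.4 d t F_u): upper limit = 2.4·27·6·470 / 1000 = 182.7 kN.
  Edge l_c = 40 − 30/2 = 25 → r_n = 84.6 kN; interior l_c = 105 − 30 = 75 → r_n = 182.7 kN.
  R_n,bearing = 1·84.6 + 1·182.7 = 267.3 kN → 267.3 / 2 = 134 kN.
Bearing governs: 134 kN.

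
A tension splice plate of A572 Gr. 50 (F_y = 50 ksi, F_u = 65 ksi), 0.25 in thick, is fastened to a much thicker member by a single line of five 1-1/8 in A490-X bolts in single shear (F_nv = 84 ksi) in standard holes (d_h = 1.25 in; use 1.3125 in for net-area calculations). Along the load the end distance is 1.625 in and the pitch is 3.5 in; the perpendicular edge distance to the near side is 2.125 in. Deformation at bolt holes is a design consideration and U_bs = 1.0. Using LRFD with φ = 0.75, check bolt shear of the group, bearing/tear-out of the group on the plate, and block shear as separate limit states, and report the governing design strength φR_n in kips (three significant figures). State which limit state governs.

Bolt shear: A_b = π·1.125²/4 = 0.994 in²; R_n = 84 × 0.994 × 5 × 1 = 417.5 kips → 0.75 × 417.5 = 313 kips.
Bearing: edge l_c = 1, r_n = 19.5 kips; interior l_c = 2.25, r_n = 43.87 kips; R_n = 19.5 + 4·43.87 = 195 kips → 146 kips.
Block shear: A_gv = 3.906, A_nv = 2.43, A_nt = 0.3672 in²; R_n = min(0.6F_uA_nv, 0.6F_yA_gv) + U_bs·F_u·A_nt = 118.6 kips → 89 kips.
Block shear governs: 89 kips.

89 kips (block shear governs)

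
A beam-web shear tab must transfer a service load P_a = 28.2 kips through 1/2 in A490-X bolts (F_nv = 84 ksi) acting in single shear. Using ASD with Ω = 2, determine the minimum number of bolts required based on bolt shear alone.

A_b = π·0.5²/4 = 0.1963 in².
Per-bolt allowable strength R_n/Ω = 84 × 0.1963 × 1 / 2 = 8.247 kips.
n ≥ 28.2 / 8.247 = 3.42 → use 4 bolts.

4 bolts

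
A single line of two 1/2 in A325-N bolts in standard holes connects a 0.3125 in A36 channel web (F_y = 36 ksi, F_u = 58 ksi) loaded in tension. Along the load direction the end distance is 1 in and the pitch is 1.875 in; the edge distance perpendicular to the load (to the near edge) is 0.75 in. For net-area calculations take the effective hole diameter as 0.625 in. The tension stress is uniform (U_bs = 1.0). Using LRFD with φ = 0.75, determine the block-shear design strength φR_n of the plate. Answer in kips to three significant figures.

Shear plane L_v = 1 + 1·1.875 = 2.875 in; A_gv = 2.875 × 0.3125 = 0.8984 in².
A_nv = (2.875 − 1.5·0.625) × 0.3125 = 0.6055 in².
A_nt = (0.75 − 0.5·0.625) × 0.3125 = 0.1367 in².
0.6 F_u A_nv = 21.07 kips; 0.6 F_y A_gv = 19.41 kips → shear yielding governs the shear term.
R_n = 19.41 + 1.0 × 58 × 0.1367 = 27.34 kips.
Design strength φR_n = 0.75 × 27.34 = 20.5 kips.

20.5 kips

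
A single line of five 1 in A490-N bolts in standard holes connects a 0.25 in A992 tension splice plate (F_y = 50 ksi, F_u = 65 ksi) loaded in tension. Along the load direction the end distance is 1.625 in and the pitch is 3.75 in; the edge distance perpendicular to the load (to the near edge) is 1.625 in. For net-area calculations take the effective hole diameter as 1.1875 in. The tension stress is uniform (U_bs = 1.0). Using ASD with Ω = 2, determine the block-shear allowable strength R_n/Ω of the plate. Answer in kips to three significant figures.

Shear plane L_v = 1.625 + 4·3.75 = 16.62 in; A_gv = 16.62 × 0.25 = 4.156 in².
A_nv = (16.62 − 4.5·1.1875) × 0.25 = 2.82 in².
A_nt = (1.625 − 0.5·1.1875) × 0.25 = 0.2578 in².
0.6 F_u A_nv = 110 kips; 0.6 F_y A_gv = 124.7 kips → shear rupture governs the shear term.
R_n = 110 + 1.0 × 65 × 0.2578 = 126.8 kips.
Allowable strength R_n/Ω = 126.8 / 2 = 63.4 kips.

63.4 kips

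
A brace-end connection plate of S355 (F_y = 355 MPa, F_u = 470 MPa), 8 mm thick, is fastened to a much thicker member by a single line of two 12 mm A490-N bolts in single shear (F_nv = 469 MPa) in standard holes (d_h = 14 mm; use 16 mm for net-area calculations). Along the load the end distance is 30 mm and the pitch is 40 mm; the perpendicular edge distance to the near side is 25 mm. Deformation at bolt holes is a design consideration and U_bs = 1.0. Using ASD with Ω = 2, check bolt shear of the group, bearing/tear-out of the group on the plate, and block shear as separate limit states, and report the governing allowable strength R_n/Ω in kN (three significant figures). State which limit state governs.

53 kN (bolt shear governs)

Bolt shear: A_b = π·12²/4 = 113.1 mm²; R_n = 469 × 113.1 × 2 × 1 / 1000 = 106.1 kN → 106.1 / 2 = 53 kN.
Bearing: edge l_c = 23, r_n = 103.8 kN; interior l_c = 26, r_n = 108.3 kN; R_n = 103.8 + 1·108.3 = 212.1 kN → 106 kN.
Block shear: A_gv = 560, A_nv = 368, A_nt = 136 mm²; R_n = min(0.6F_uA_nv, 0.6F_yA_gv) + U_bs·F_u·A_nt = 167.7 kN → 83.8 kN.
Bolt shear governs: 53 kN.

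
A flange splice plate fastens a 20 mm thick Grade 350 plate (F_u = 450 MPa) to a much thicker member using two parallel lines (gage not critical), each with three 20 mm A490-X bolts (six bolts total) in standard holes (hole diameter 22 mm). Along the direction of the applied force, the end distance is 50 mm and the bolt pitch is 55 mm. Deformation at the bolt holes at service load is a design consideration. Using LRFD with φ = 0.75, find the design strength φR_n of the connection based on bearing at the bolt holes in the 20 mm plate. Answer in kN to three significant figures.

1700 kN

Per bolt r_n = 1.2 l_c t F_u ≤ 2.4 d t F_u; upper limit = 2.4 × 20 × 20 × 450 / 1000 = 432 kN.
Edge bolt: l_c = 50 − 22/2 = 39 mm → 1.2 × 39 × 20 × 450 / 1000 = 421.2 → r_n = 421.2 kN.
Interior bolts: l_c = 55 − 22 = 33 mm → 1.2 × 33 × 20 × 450 / 1000 = 356.4 → r_n = 356.4 kN.
R_n = 2 × 421.2 + 4 × 356.4 = 2268 kN.
Design strength φR_n = 0.75 × 2268 = 1700 kN.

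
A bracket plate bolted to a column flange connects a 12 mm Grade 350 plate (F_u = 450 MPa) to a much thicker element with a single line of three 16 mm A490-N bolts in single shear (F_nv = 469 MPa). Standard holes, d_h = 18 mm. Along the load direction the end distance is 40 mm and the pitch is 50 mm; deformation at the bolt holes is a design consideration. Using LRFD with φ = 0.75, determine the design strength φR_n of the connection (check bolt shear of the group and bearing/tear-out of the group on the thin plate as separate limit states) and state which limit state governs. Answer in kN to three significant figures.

212 kN (bolt shear governs)

Bolt shear: A_b = π·16²/4 = 201.1 mm²; R_n = 469 × 201.1 × 3 × 1 / 1000 = 282.9 kN → 0.75 × 282.9 = 212 kN.
Bearing (1.2 l_c t F_u ≤ 2.4 d t F_u): upper limit = 2.4·16·12·450 / 1000 = 207.4 kN.
  Edge l_c = 40 − 18/2 = 31 → r_n = 200.9 kN; interior l_c = 50 − 18 = 32 → r_n = 207.4 kN.
  R_n,bearing = 1·200.9 + 2·207.4 = 615.6 kN → 0.75 × 615.6 = 462 kN.
Bolt shear governs: 212 kN.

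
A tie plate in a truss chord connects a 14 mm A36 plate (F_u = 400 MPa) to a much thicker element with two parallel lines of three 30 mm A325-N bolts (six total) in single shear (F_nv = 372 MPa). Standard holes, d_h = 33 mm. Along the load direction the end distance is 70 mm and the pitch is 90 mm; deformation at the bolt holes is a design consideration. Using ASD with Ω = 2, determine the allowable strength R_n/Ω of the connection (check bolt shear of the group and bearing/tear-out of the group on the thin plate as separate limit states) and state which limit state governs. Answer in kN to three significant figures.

Bolt shear: A_b = π·30²/4 = 706.9 mm²; R_n = 372 × 706.9 × 6 × 1 / 1000 = 1578 kN → 1578 / 2 = 789 kN.
Bearing (1.2 l_c t F_u ≤ 2.4 d t F_u): upper limit = 2.4·30·14·400 / 1000 = 403.2 kN.
  Edge l_c = 70 − 33/2 = 53.5 → r_n = 359.5 kN; interior l_c = 90 − 33 = 57 → r_n = 383 kN.
  R_n,bearing = 2·359.5 + 4·383 = 2251 kN → 2251 / 2 = 1130 kN.
Bolt shear governs: 789 kN.

789 kN (bolt shear governs)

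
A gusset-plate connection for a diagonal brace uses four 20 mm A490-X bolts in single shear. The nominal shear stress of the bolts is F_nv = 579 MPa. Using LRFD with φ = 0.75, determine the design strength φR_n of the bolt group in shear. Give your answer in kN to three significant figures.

546 kN

A_b = π × 20² / 4 = 314.2 mm².
R_n = F_nv · A_b · n · n_s = 579 × 314.2 × 4 × 1 / 1000 = 727.6 kN.
Design strength φR_n = 0.75 × 727.6 = 546 kN.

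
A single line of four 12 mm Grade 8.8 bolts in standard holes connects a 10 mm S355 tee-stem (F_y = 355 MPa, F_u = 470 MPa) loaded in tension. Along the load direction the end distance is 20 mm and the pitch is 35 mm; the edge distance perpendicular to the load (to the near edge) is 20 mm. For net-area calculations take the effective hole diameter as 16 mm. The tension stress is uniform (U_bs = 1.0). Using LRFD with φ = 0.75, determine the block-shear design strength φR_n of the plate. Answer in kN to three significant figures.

Shear plane L_v = 20 + 3·35 = 125 mm; A_gv = 125 × 10 = 1250 mm².
A_nv = (125 − 3.5·16) × 10 = 690 mm².
A_nt = (20 − 0.5·16) × 10 = 120 mm².
0.6 F_u A_nv = 194.6 kN; 0.6 F_y A_gv = 266.2 kN → shear rupture governs the shear term.
R_n = 194.6 + 1.0 × 470 × 120 / 1000 = 251 kN.
Design strength φR_n = 0.75 × 251 = 188 kN.

188 kN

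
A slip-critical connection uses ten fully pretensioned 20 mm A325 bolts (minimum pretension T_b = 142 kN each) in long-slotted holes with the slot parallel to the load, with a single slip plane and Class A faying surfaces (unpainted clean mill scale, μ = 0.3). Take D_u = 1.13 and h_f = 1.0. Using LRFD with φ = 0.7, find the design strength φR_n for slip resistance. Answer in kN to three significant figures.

337 kN

R_n = μ · D_u · h_f · T_b · n_s · n_b = 0.3 × 1.13 × 1.0 × 142 × 1 × 10 = 481.4 kN.
Design strength φR_n = 0.7 × 481.4 = 337 kN.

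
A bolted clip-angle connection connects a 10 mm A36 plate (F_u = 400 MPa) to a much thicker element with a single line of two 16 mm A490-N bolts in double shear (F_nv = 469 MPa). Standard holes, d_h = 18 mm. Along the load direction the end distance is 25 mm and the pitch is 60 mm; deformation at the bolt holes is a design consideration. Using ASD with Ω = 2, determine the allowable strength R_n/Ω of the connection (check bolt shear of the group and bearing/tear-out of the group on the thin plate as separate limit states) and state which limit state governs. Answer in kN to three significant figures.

115 kN (bearing governs)

Bolt shear: A_b = π·16²/4 = 201.1 mm²; R_n = 469 × 201.1 × 2 × 2 / 1000 = 377.2 kN → 377.2 / 2 = 189 kN.
Bearing (1.2 l_c t F_u ≤ 2.4 d t F_u): upper limit = 2.4·16·10·400 / 1000 = 153.6 kN.
  Edge l_c = 25 − 18/2 = 16 → r_n = 76.8 kN; interior l_c = 60 − 18 = 42 → r_n = 153.6 kN.
  R_n,bearing = 1·76.8 + 1·153.6 = 230.4 kN → 230.4 / 2 = 115 kN.
Bearing governs: 115 kN.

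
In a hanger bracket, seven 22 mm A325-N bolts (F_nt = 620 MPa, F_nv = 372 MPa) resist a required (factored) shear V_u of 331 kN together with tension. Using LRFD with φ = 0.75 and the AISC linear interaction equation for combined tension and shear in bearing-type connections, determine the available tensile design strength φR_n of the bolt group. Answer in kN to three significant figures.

A_b = π·22²/4 = 380.1 mm²; f_rv = 331 × 1000 / (7 × 380.1) = 124.4 MPa.
F'_nt = 1.3 F_nt − (F_nt / φF_nv) f_rv = 1.3·620 − (620/(0.75·372))·124.4 = 529.6 MPa, capped at F_nt → F'_nt = 529.6 MPa.
R_n = F'_nt · A_b · n = 529.6 × 380.1 × 7 / 1000 = 1409 kN.
Design strength φR_n = 0.75 × 1409 = 1060 kN.

1060 kN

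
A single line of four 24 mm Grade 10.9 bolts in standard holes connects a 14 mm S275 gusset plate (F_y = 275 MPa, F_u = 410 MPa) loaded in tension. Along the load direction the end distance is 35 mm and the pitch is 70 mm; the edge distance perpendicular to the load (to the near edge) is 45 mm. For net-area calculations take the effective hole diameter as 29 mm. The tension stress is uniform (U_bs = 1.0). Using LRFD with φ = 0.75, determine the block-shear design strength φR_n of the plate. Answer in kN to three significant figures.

502 kN

Shear plane L_v = 35 + 3·70 = 245 mm; A_gv = 245 × 14 = 3430 mm².
A_nv = (245 − 3.5·29) × 14 = 2009 mm².
A_nt = (45 − 0.5·29) × 14 = 427 mm².
0.6 F_u A_nv = 494.2 kN; 0.6 F_y A_gv = 566 kN → shear rupture governs the shear term.
R_n = 494.2 + 1.0 × 410 × 427 / 1000 = 669.3 kN.
Design strength φR_n = 0.75 × 669.3 = 502 kN.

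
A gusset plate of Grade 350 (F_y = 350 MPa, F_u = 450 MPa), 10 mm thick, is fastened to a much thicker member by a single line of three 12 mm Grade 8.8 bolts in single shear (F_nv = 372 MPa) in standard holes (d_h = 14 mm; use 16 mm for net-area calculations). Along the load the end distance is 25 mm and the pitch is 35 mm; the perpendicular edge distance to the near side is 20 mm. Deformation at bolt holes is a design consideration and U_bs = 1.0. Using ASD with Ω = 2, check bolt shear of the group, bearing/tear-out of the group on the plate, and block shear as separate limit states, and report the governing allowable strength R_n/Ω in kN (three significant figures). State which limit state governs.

63.1 kN (bolt shear governs)

Bolt shear: A_b = π·12²/4 = 113.1 mm²; R_n = 372 × 113.1 × 3 × 1 / 1000 = 126.2 kN → 126.2 / 2 = 63.1 kN.
Bearing: edge l_c = 18, r_n = 97.2 kN; interior l_c = 21, r_n = 113.4 kN; R_n = 97.2 + 2·113.4 = 324 kN → 162 kN.
Block shear: A_gv = 950, A_nv = 550, A_nt = 120 mm²; R_n = min(0.6F_uA_nv, 0.6F_yA_gv) + U_bs·F_u·A_nt = 202.5 kN → 101 kN.
Bolt shear governs: 63.1 kN.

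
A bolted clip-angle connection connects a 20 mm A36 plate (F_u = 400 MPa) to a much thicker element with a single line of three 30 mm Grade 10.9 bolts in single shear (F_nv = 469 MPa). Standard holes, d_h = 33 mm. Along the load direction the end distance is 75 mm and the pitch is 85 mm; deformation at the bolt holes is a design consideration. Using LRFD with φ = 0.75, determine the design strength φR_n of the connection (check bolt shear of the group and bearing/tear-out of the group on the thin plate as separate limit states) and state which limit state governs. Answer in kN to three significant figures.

746 kN (bolt shear governs)

Bolt shear: A_b = π·30²/4 = 706.9 mm²; R_n = 469 × 706.9 × 3 × 1 / 1000 = 994.5 kN → 0.75 × 994.5 = 746 kN.
Bearing (1.2 l_c t F_u ≤ 2.4 d t F_u): upper limit = 2.4·30·20·400 / 1000 = 576 kN.
  Edge l_c = 75 − 33/2 = 58.5 → r_n = 561.6 kN; interior l_c = 85 − 33 = 52 → r_n = 499.2 kN.
  R_n,bearing = 1·561.6 + 2·499.2 = 1560 kN → 0.75 × 1560 = 1170 kN.
Bolt shear governs: 746 kN.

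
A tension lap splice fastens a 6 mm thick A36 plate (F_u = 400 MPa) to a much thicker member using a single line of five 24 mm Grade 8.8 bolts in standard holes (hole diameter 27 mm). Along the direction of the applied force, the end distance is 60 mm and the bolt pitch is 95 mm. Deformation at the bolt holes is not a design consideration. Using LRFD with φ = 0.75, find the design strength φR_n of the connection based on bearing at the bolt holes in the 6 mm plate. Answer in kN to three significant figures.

Per bolt r_n = 1.5 l_c t F_u ≤ 3.0 d t F_u; upper limit = 3.0 × 24 × 6 × 400 / 1000 = 172.8 kN.
Edge bolt: l_c = 60 − 27/2 = 46.5 mm → 1.5 × 46.5 × 6 × 400 / 1000 = 167.4 → r_n = 167.4 kN.
Interior bolts: l_c = 95 − 27 = 68 mm → 1.5 × 68 × 6 × 400 / 1000 = 244.8 → r_n = 172.8 kN.
R_n = 1 × 167.4 + 4 × 172.8 = 858.6 kN.
Design strength φR_n = 0.75 × 858.6 = 644 kN.

644 kN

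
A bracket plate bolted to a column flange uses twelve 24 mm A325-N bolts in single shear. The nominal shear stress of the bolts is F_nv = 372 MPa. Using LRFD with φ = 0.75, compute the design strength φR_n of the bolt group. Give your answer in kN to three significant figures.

1510 kN

A_b = π × 24² / 4 = 452.4 mm².
R_n = F_nv · A_b · n · n_s = 372 × 452.4 × 12 × 1 / 1000 = 2019 kN.
Design strength φR_n = 0.75 × 2019 = 1510 kN.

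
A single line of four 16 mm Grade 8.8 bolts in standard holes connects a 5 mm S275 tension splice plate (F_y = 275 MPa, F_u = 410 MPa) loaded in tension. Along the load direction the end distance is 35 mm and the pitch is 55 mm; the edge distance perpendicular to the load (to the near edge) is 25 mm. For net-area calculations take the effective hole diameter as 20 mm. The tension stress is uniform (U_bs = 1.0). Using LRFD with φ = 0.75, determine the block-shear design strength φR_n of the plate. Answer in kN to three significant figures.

Shear plane L_v = 35 + 3·55 = 200 mm; A_gv = 200 × 5 = 1000 mm².
A_nv = (200 − 3.5·20) × 5 = 650 mm².
A_nt = (25 − 0.5·20) × 5 = 75 mm².
0.6 F_u A_nv = 159.9 kN; 0.6 F_y A_gv = 165 kN → shear rupture governs the shear term.
R_n = 159.9 + 1.0 × 410 × 75 / 1000 = 190.7 kN.
Design strength φR_n = 0.75 × 190.7 = 143 kN.

143 kN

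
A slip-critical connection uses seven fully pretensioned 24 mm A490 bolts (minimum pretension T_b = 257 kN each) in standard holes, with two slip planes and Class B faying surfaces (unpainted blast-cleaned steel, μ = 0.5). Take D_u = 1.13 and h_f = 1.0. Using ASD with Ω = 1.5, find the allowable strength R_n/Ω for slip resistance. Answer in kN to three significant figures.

R_n = μ · D_u · h_f · T_b · n_s · n_b = 0.5 × 1.13 × 1.0 × 257 × 2 × 7 = 2033 kN.
Allowable strength R_n/Ω = 2033 / 1.5 = 1360 kN.

1360 kN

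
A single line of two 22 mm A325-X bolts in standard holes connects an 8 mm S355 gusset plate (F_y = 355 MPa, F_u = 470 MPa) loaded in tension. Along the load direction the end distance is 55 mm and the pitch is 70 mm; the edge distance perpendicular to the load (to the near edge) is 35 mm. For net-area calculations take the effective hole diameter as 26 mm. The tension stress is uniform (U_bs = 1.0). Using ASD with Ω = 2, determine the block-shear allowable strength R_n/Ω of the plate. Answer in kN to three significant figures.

138 kN

Shear plane L_v = 55 + 1·70 = 125 mm; A_gv = 125 × 8 = 1000 mm².
A_nv = (125 − 1.5·26) × 8 = 688 mm².
A_nt = (35 − 0.5·26) × 8 = 176 mm².
0.6 F_u A_nv = 194 kN; 0.6 F_y A_gv = 213 kN → shear rupture governs the shear term.
R_n = 194 + 1.0 × 470 × 176 / 1000 = 276.7 kN.
Allowable strength R_n/Ω = 276.7 / 2 = 138 kN.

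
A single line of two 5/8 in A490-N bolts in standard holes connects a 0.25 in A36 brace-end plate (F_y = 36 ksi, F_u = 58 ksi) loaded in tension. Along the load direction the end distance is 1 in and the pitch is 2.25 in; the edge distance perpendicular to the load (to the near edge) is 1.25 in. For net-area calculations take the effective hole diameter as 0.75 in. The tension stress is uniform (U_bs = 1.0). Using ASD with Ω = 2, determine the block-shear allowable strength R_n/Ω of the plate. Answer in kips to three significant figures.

15.1 kips

Shear plane L_v = 1 + 1·2.25 = 3.25 in; A_gv = 3.25 × 0.25 = 0.8125 in².
A_nv = (3.25 − 1.5·0.75) × 0.25 = 0.5312 in².
A_nt = (1.25 − 0.5·0.75) × 0.25 = 0.2188 in².
0.6 F_u A_nv = 18.49 kips; 0.6 F_y A_gv = 17.55 kips → shear yielding governs the shear term.
R_n = 17.55 + 1.0 × 58 × 0.2188 = 30.24 kips.
Allowable strength R_n/Ω = 30.24 / 2 = 15.1 kips.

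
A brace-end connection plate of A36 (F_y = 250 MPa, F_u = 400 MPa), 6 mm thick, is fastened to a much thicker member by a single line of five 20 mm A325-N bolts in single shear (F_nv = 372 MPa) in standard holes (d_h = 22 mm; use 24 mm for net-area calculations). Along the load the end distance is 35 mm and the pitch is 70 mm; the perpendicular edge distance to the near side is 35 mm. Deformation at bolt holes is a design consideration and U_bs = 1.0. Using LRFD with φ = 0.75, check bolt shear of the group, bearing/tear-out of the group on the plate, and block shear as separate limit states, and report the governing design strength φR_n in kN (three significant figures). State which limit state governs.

254 kN (block shear governs)

Bolt shear: A_b = π·20²/4 = 314.2 mm²; R_n = 372 × 314.2 × 5 × 1 / 1000 = 584.3 kN → 0.75 × 584.3 = 438 kN.
Bearing: edge l_c = 24, r_n = 69.12 kN; interior l_c = 48, r_n = 115.2 kN; R_n = 69.12 + 4·115.2 = 529.9 kN → 397 kN.
Block shear: A_gv = 1890, A_nv = 1242, A_nt = 138 mm²; R_n = min(0.6F_uA_nv, 0.6F_yA_gv) + U_bs·F_u·A_nt = 338.7 kN → 254 kN.
Block shear governs: 254 kN.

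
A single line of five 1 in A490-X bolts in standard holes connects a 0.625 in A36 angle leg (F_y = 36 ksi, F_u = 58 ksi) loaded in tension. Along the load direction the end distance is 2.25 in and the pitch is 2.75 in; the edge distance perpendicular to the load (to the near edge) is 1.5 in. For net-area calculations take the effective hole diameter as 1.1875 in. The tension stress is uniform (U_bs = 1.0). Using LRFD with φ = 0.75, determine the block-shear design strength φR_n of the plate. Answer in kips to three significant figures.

Shear plane L_v = 2.25 + 4·2.75 = 13.25 in; A_gv = 13.25 × 0.625 = 8.281 in².
A_nv = (13.25 − 4.5·1.1875) × 0.625 = 4.941 in².
A_nt = (1.5 − 0.5·1.1875) × 0.625 = 0.5664 in².
0.6 F_u A_nv = 172 kips; 0.6 F_y A_gv = 178.9 kips → shear rupture governs the shear term.
R_n = 172 + 1.0 × 58 × 0.5664 = 204.8 kips.
Design strength φR_n = 0.75 × 204.8 = 154 kips.

154 kips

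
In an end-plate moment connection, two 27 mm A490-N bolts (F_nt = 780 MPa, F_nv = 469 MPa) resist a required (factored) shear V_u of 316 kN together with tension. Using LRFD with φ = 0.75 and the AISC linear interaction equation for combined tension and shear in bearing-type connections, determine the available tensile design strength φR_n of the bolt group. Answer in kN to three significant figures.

345 kN

A_b = π·27²/4 = 572.6 mm²; f_rv = 316 × 1000 / (2 × 572.6) = 276 MPa.
F'_nt = 1.3 F_nt − (F_nt / φF_nv) f_rv = 1.3·780 − (780/(0.75·469))·276 = 402.1 MPa, capped at F_nt → F'_nt = 402.1 MPa.
R_n = F'_nt · A_b · n = 402.1 × 572.6 × 2 / 1000 = 460.4 kN.
Design strength φR_n = 0.75 × 460.4 = 345 kN.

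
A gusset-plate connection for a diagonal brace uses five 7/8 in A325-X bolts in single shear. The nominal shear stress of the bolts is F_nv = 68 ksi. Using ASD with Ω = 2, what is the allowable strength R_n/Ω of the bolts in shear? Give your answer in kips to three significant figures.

102 kips

A_b = π × 0.875² / 4 = 0.6013 in².
R_n = F_nv · A_b · n · n_s = 68 × 0.6013 × 5 × 1 = 204.4 kips.
Allowable strength R_n/Ω = 204.4 / 2 = 102 kips.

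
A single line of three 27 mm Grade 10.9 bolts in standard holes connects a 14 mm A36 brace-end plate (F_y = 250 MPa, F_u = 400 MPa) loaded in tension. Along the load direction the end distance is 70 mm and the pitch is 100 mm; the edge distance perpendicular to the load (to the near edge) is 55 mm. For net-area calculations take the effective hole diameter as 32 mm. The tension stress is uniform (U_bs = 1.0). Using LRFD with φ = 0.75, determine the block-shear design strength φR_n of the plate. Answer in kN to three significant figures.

589 kN

Shear plane L_v = 70 + 2·100 = 270 mm; A_gv = 270 × 14 = 3780 mm².
A_nv = (270 − 2.5·32) × 14 = 2660 mm².
A_nt = (55 − 0.5·32) × 14 = 546 mm².
0.6 F_u A_nv = 638.4 kN; 0.6 F_y A_gv = 567 kN → shear yielding governs the shear term.
R_n = 567 + 1.0 × 400 × 546 / 1000 = 785.4 kN.
Design strength φR_n = 0.75 × 785.4 = 589 kN.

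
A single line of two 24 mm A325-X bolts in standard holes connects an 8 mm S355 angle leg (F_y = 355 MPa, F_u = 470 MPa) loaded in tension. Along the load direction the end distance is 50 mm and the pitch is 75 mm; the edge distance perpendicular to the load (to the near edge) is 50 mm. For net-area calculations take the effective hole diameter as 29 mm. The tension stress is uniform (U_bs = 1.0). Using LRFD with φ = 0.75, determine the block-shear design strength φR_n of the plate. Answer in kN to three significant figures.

238 kN

Shear plane L_v = 50 + 1·75 = 125 mm; A_gv = 125 × 8 = 1000 mm².
A_nv = (125 − 1.5·29) × 8 = 652 mm².
A_nt = (50 − 0.5·29) × 8 = 284 mm².
0.6 F_u A_nv = 183.9 kN; 0.6 F_y A_gv = 213 kN → shear rupture governs the shear term.
R_n = 183.9 + 1.0 × 470 × 284 / 1000 = 317.3 kN.
Design strength φR_n = 0.75 × 317.3 = 238 kN.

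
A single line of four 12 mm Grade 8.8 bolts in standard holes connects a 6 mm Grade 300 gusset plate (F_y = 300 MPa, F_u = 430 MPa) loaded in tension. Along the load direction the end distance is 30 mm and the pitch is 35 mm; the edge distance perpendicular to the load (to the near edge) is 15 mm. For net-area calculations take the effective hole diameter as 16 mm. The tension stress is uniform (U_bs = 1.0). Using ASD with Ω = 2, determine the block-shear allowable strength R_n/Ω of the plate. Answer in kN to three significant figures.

70.2 kN

Shear plane L_v = 30 + 3·35 = 135 mm; A_gv = 135 × 6 = 810 mm².
A_nv = (135 − 3.5·16) × 6 = 474 mm².
A_nt = (15 − 0.5·16) × 6 = 42 mm².
0.6 F_u A_nv = 122.3 kN; 0.6 F_y A_gv = 145.8 kN → shear rupture governs the shear term.
R_n = 122.3 + 1.0 × 430 × 42 / 1000 = 140.4 kN.
Allowable strength R_n/Ω = 140.4 / 2 = 70.2 kN.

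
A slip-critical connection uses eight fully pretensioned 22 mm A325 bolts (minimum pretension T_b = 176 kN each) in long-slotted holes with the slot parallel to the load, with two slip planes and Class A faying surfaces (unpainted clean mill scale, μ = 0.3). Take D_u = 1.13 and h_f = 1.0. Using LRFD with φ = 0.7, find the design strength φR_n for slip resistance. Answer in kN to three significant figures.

668 kN

R_n = μ · D_u · h_f · T_b · n_s · n_b = 0.3 × 1.13 × 1.0 × 176 × 2 × 8 = 954.6 kN.
Design strength φR_n = 0.7 × 954.6 = 668 kN.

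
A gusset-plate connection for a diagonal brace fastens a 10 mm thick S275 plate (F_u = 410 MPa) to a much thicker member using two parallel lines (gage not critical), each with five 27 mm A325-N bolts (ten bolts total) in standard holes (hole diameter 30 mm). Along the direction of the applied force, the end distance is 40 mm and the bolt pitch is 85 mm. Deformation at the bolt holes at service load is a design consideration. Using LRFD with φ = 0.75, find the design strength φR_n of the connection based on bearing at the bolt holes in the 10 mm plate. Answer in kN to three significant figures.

1780 kN

Per bolt r_n = 1.2 l_c t F_u ≤ 2.4 d t F_u; upper limit = 2.4 × 27 × 10 × 410 / 1000 = 265.7 kN.
Edge bolt: l_c = 40 − 30/2 = 25 mm → 1.2 × 25 × 10 × 410 / 1000 = 123 → r_n = 123 kN.
Interior bolts: l_c = 85 − 30 = 55 mm → 1.2 × 55 × 10 × 410 / 1000 = 270.6 → r_n = 265.7 kN.
R_n = 2 × 123 + 8 × 265.7 = 2371 kN.
Design strength φR_n = 0.75 × 2371 = 1780 kN.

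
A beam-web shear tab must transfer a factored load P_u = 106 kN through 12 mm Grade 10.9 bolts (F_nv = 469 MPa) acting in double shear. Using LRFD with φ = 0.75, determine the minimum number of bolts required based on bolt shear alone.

A_b = π·12²/4 = 113.1 mm².
Per-bolt design strength φR_n = 0.75 × 469 × 113.1 × 2 / 1000 = 79.56 kN.
n ≥ 106 / 79.56 = 1.332 → use 2 bolts.

2 bolts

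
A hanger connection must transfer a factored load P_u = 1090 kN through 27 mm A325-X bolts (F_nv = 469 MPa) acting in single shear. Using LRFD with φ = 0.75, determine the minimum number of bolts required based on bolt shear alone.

6 bolts

A_b = π·27²/4 = 572.6 mm².
Per-bolt design strength φR_n = 0.75 × 469 × 572.6 × 1 / 1000 = 201.4 kN.
n ≥ 1090 / 201.4 = 5.412 → use 6 bolts.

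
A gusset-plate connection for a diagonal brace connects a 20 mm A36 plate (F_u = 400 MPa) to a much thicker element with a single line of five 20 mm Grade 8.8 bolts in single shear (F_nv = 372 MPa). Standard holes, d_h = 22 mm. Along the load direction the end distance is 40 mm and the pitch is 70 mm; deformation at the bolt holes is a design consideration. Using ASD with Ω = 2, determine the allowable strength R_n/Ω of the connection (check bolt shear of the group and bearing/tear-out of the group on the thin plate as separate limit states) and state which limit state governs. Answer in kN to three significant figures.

Bolt shear: A_b = π·20²/4 = 314.2 mm²; R_n = 372 × 314.2 × 5 × 1 / 1000 = 584.3 kN → 584.3 / 2 = 292 kN.
Bearing (1.2 l_c t F_u ≤ 2.4 d t F_u): upper limit = 2.4·20·20·400 / 1000 = 384 kN.
  Edge l_c = 40 − 22/2 = 29 → r_n = 278.4 kN; interior l_c = 70 − 22 = 48 → r_n = 384 kN.
  R_n,bearing = 1·278.4 + 4·384 = 1814 kN → 1814 / 2 = 907 kN.
Bolt shear governs: 292 kN.

292 kN (bolt shear governs)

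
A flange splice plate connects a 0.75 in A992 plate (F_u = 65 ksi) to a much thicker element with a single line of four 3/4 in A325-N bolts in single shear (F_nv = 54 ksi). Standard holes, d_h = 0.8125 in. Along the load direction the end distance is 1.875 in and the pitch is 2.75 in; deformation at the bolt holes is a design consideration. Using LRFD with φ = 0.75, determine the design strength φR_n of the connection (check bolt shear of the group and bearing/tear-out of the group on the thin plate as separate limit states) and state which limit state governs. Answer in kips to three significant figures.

71.6 kips (bolt shear governs)

Bolt shear: A_b = π·0.75²/4 = 0.4418 in²; R_n = 54 × 0.4418 × 4 × 1 = 95.43 kips → 0.75 × 95.43 = 71.6 kips.
Bearing (1.2 l_c t F_u ≤ 2.4 d t F_u): upper limit = 2.4·0.75·0.75·65 = 87.75 kips.
  Edge l_c = 1.875 − 0.8125/2 = 1.469 → r_n = 85.92 kips; interior l_c = 2.75 − 0.8125 = 1.938 → r_n = 87.75 kips.
  R_n,bearing = 1·85.92 + 3·87.75 = 349.2 kips → 0.75 × 349.2 = 262 kips.
Bolt shear governs: 71.6 kips.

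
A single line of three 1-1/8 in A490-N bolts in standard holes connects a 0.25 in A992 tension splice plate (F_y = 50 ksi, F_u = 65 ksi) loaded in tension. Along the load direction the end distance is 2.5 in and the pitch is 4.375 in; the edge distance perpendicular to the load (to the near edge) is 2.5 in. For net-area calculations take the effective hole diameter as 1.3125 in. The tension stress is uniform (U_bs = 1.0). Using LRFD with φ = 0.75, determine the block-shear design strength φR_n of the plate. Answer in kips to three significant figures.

80.7 kips

Shear plane L_v = 2.5 + 2·4.375 = 11.25 in; A_gv = 11.25 × 0.25 = 2.812 in².
A_nv = (11.25 − 2.5·1.3125) × 0.25 = 1.992 in².
A_nt = (2.5 − 0.5·1.3125) × 0.25 = 0.4609 in².
0.6 F_u A_nv = 77.7 kips; 0.6 F_y A_gv = 84.38 kips → shear rupture governs the shear term.
R_n = 77.7 + 1.0 × 65 × 0.4609 = 107.7 kips.
Design strength φR_n = 0.75 × 107.7 = 80.7 kips.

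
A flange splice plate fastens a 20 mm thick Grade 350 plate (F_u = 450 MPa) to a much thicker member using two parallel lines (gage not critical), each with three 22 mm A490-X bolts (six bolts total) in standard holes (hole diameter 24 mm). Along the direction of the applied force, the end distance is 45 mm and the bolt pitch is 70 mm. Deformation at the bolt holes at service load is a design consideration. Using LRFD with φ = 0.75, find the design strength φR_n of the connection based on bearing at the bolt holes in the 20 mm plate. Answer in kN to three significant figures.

Per bolt r_n = 1.2 l_c t F_u ≤ 2.4 d t F_u; upper limit = 2.4 × 22 × 20 × 450 / 1000 = 475.2 kN.
Edge bolt: l_c = 45 − 24/2 = 33 mm → 1.2 × 33 × 20 × 450 / 1000 = 356.4 → r_n = 356.4 kN.
Interior bolts: l_c = 70 − 24 = 46 mm → 1.2 × 46 × 20 × 450 / 1000 = 496.8 → r_n = 475.2 kN.
R_n = 2 × 356.4 + 4 × 475.2 = 2614 kN.
Design strength φR_n = 0.75 × 2614 = 1960 kN.

1960 kN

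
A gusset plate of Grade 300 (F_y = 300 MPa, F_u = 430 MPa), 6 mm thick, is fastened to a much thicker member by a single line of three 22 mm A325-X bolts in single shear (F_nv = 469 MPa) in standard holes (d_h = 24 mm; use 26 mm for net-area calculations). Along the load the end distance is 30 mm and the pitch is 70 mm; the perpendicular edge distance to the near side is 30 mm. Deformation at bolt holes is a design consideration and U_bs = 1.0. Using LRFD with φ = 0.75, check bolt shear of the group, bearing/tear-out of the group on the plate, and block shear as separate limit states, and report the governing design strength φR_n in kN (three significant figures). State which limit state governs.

155 kN (block shear governs)

Bolt shear: A_b = π·22²/4 = 380.1 mm²; R_n = 469 × 380.1 × 3 × 1 / 1000 = 534.8 kN → 0.75 × 534.8 = 401 kN.
Bearing: edge l_c = 18, r_n = 55.73 kN; interior l_c = 46, r_n = 136.2 kN; R_n = 55.73 + 2·136.2 = 328.2 kN → 246 kN.
Block shear: A_gv = 1020, A_nv = 630, A_nt = 102 mm²; R_n = min(0.6F_uA_nv, 0.6F_yA_gv) + U_bs·F_u·A_nt = 206.4 kN → 155 kN.
Block shear governs: 155 kN.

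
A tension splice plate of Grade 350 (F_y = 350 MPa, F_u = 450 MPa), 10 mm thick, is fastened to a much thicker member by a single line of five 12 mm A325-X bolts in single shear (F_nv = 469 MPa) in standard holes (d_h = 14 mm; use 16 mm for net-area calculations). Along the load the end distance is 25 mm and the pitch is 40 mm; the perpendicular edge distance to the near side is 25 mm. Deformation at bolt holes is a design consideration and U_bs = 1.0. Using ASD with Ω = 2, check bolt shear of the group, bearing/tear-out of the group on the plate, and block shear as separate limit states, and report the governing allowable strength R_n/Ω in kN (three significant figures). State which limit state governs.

Bolt shear: A_b = π·12²/4 = 113.1 mm²; R_n = 469 × 113.1 × 5 × 1 / 1000 = 265.2 kN → 265.2 / 2 = 133 kN.
Bearing: edge l_c = 18, r_n = 97.2 kN; interior l_c = 26, r_n = 129.6 kN; R_n = 97.2 + 4·129.6 = 615.6 kN → 308 kN.
Block shear: A_gv = 1850, A_nv = 1130, A_nt = 170 mm²; R_n = min(0.6F_uA_nv, 0.6F_yA_gv) + U_bs·F_u·A_nt = 381.6 kN → 191 kN.
Bolt shear governs: 133 kN.

133 kN (bolt shear governs)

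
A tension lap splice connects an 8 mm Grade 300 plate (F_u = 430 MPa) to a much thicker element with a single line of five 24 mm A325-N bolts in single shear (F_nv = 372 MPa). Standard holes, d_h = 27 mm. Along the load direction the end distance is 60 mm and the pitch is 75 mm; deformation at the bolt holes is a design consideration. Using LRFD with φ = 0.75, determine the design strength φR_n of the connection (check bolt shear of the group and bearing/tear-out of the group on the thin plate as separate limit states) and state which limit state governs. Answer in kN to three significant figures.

Bolt shear: A_b = π·24²/4 = 452.4 mm²; R_n = 372 × 452.4 × 5 × 1 / 1000 = 841.4 kN → 0.75 × 841.4 = 631 kN.
Bearing (1.2 l_c t F_u ≤ 2.4 d t F_u): upper limit = 2.4·24·8·430 / 1000 = 198.1 kN.
  Edge l_c = 60 − 27/2 = 46.5 → r_n = 192 kN; interior l_c = 75 − 27 = 48 → r_n = 198.1 kN.
  R_n,bearing = 1·192 + 4·198.1 = 984.5 kN → 0.75 × 984.5 = 738 kN.
Bolt shear governs: 631 kN.

631 kN (bolt shear governs)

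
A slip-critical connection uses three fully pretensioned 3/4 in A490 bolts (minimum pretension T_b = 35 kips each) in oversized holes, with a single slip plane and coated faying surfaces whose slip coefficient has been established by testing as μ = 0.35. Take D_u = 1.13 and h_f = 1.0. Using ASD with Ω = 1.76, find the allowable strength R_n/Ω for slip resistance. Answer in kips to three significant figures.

23.6 kips

R_n = μ · D_u · h_f · T_b · n_s · n_b = 0.35 × 1.13 × 1.0 × 35 × 1 × 3 = 41.53 kips.
Allowable strength R_n/Ω = 41.53 / 1.76 = 23.6 kips.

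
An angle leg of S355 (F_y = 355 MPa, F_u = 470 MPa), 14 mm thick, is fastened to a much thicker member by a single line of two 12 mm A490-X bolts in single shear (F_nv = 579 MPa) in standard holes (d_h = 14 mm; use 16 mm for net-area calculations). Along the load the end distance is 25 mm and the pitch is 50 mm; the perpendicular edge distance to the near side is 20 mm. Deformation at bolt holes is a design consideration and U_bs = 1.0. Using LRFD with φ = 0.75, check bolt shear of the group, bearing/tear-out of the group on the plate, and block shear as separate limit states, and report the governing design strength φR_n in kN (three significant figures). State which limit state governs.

98.2 kN (bolt shear governs)

Bolt shear: A_b = π·12²/4 = 113.1 mm²; R_n = 579 × 113.1 × 2 × 1 / 1000 = 131 kN → 0.75 × 131 = 98.2 kN.
Bearing: edge l_c = 18, r_n = 142.1 kN; interior l_c = 36, r_n = 189.5 kN; R_n = 142.1 + 1·189.5 = 331.6 kN → 249 kN.
Block shear: A_gv = 1050, A_nv = 714, A_nt = 168 mm²; R_n = min(0.6F_uA_nv, 0.6F_yA_gv) + U_bs·F_u·A_nt = 280.3 kN → 210 kN.
Bolt shear governs: 98.2 kN.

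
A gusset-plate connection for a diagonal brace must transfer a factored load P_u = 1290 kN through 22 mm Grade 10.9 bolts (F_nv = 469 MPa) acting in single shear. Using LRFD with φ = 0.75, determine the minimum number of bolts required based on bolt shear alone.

10 bolts

A_b = π·22²/4 = 380.1 mm².
Per-bolt design strength φR_n = 0.75 × 469 × 380.1 × 1 / 1000 = 133.7 kN.
n ≥ 1290 / 133.7 = 9.648 → use 10 bolts.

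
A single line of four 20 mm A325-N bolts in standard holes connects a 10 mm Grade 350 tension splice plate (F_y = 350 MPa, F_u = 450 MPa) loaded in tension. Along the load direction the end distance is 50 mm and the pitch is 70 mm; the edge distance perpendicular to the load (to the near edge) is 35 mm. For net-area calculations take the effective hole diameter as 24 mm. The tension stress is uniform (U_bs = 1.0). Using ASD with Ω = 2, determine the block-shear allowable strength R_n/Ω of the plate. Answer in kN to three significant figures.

Shear plane L_v = 50 + 3·70 = 260 mm; A_gv = 260 × 10 = 2600 mm².
A_nv = (260 − 3.5·24) × 10 = 1760 mm².
A_nt = (35 − 0.5·24) × 10 = 230 mm².
0.6 F_u A_nv = 475.2 kN; 0.6 F_y A_gv = 546 kN → shear rupture governs the shear term.
R_n = 475.2 + 1.0 × 450 × 230 / 1000 = 578.7 kN.
Allowable strength R_n/Ω = 578.7 / 2 = 289 kN.

289 kN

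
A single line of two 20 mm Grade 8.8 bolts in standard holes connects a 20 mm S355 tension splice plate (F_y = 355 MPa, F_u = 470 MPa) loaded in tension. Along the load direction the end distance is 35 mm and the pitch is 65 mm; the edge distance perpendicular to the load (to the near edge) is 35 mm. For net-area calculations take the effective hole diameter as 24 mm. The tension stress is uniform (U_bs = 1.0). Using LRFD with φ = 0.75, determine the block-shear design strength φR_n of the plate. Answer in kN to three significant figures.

433 kN

Shear plane L_v = 35 + 1·65 = 100 mm; A_gv = 100 × 20 = 2000 mm².
A_nv = (100 − 1.5·24) × 20 = 1280 mm².
A_nt = (35 − 0.5·24) × 20 = 460 mm².
0.6 F_u A_nv = 361 kN; 0.6 F_y A_gv = 426 kN → shear rupture governs the shear term.
R_n = 361 + 1.0 × 470 × 460 / 1000 = 577.2 kN.
Design strength φR_n = 0.75 × 577.2 = 433 kN.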